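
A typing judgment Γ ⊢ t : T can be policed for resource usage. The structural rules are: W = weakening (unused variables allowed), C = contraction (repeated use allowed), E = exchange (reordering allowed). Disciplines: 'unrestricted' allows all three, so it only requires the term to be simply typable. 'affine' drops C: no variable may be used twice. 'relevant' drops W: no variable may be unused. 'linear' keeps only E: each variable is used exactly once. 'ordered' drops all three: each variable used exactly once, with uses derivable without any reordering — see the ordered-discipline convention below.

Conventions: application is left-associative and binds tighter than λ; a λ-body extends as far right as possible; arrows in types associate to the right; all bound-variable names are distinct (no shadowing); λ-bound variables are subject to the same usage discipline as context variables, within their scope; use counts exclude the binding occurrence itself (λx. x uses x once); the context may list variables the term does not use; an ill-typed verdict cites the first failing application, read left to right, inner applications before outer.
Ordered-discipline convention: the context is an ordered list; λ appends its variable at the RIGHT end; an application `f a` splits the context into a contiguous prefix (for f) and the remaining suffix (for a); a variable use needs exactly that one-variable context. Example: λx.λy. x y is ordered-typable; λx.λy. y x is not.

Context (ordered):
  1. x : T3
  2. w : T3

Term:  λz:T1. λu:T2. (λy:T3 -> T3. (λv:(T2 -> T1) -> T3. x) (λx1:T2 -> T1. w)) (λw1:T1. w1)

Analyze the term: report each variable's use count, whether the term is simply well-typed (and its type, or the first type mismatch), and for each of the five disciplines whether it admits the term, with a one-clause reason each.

variable uses: x: 1×, w: 1×, z (λ-bound): 0×, u (λ-bound): 0×, y (λ-bound): 0×, v (λ-bound): 0×, x1 (λ-bound): 0×, w1 (λ-bound): 1×
uses in reading order: x, w, w1
typing: ill-typed: an argument T1 -> T1 mismatches the expected T3 -> T3
ordered ✗ (not simply typable)
linear ✗ (fails simple typing)
affine ✗ (a type mismatch blocks all five)
relevant ✗ (the type mismatch rejects it)
unrestricted ✗ (not simply typable)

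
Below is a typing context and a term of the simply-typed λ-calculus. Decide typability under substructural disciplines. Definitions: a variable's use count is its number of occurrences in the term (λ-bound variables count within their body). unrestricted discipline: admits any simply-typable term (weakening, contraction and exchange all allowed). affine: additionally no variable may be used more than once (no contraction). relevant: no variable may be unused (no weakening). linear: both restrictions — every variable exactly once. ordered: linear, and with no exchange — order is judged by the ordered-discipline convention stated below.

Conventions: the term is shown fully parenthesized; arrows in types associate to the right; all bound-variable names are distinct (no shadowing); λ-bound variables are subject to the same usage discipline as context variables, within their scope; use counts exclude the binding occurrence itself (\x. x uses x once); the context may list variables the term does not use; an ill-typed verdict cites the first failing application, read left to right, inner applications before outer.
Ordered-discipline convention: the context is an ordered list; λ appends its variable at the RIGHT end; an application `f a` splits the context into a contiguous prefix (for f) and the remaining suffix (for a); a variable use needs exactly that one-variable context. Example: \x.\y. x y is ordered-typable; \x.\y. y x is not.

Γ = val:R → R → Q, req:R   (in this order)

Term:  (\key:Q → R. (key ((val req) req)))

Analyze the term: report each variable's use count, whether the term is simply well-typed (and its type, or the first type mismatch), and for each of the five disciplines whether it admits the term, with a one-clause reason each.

usage: val: 1; req: 2; key [bound]: 1
use order (left to right): key, val, req, req
typing: well-typed — term : (Q → R) → R
ordered: ✗, uses contraction: req ×2
linear: ✗, uses contraction: req ×2
affine: ✗, uses contraction: req ×2
relevant: ✓, none of val, req, key goes unused
unrestricted: ✓, simply typable at (Q → R) → R; W, C, E all held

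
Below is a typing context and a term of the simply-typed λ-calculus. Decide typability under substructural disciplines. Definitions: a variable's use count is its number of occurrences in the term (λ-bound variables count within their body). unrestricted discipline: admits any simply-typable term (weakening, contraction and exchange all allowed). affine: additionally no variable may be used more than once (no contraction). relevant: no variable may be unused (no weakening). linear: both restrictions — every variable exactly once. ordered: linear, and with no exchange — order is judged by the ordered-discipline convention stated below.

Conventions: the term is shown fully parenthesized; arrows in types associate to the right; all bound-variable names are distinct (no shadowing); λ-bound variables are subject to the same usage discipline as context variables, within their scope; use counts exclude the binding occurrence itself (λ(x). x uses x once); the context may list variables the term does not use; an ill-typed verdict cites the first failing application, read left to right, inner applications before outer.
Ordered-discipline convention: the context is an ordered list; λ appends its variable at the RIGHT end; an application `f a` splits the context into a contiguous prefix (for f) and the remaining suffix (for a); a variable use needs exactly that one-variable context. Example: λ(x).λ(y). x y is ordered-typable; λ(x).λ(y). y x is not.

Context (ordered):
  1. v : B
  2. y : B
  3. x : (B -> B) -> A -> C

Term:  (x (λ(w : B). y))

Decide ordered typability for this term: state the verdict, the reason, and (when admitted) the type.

no — needs weakening: v, w unused
usage: v=0; y=1; x=1; w [bound]=0
uses in reading order: x, y
typing: well-typed at A -> C
all disciplines: ordered ✗, linear ✗, affine ✓, relevant ✗, unrestricted ✓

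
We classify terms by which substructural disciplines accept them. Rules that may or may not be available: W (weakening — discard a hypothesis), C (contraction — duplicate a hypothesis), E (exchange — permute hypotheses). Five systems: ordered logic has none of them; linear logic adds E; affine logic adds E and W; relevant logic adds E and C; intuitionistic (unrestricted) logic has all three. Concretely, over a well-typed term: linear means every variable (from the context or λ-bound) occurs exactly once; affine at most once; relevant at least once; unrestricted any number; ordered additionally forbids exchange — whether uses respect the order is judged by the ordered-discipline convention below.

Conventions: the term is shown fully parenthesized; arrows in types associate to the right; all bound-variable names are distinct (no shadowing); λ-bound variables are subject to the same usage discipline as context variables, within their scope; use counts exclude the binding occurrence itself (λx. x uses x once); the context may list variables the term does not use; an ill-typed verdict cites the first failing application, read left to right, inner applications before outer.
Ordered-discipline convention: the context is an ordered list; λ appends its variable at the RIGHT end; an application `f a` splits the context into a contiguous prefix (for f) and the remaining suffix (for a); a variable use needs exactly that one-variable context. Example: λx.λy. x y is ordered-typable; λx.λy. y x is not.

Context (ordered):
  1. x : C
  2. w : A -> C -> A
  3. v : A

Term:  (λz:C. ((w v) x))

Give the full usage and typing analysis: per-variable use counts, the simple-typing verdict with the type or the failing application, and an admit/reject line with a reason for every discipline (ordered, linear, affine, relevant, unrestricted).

counts: x=1; w=1; v=1; z (λ-bound)=0
use order (left to right): w, v, x
typing: well-typed at C -> A
ordered: ✗ — needs weakening: z unused
linear: ✗ — needs weakening: z unused
affine: ✓ — at most one use each (x, w, v, z)
relevant: ✗ — needs weakening: z unused
unrestricted: ✓ — typability at C -> A is all that's needed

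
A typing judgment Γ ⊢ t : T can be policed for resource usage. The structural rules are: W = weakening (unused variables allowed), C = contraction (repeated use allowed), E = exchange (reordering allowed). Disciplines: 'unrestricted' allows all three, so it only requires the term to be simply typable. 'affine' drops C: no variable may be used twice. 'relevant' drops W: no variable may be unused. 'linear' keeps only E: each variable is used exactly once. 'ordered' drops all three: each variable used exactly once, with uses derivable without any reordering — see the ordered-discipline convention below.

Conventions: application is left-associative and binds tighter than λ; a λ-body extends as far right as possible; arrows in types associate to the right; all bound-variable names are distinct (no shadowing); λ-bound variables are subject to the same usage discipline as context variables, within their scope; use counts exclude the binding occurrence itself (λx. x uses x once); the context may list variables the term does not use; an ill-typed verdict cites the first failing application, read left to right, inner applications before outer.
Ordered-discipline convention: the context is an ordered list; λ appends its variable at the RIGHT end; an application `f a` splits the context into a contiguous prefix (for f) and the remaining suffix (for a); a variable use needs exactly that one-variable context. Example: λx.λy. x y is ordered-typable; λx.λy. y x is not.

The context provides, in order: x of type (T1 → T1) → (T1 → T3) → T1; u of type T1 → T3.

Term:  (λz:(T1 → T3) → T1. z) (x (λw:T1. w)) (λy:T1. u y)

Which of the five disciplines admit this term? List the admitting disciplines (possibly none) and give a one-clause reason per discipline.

accepted by: ordered, linear, affine, relevant, unrestricted
variable uses: x ×1, u ×1, z (bound) ×1, w (bound) ×1, y (bound) ×1
order of uses: z, x, w, u, y
typing: the term checks, with type T1
ordered ✓ (x, u, z, w, y once each; derivable with no W/C/E)
linear ✓ (single use per variable (x, u, z, w, y))
affine ✓ (none of x, u, z, w, y used more than once)
relevant ✓ (at least one use each (x, u, z, w, y))
unrestricted ✓ (well-typed at T1; no restrictions here)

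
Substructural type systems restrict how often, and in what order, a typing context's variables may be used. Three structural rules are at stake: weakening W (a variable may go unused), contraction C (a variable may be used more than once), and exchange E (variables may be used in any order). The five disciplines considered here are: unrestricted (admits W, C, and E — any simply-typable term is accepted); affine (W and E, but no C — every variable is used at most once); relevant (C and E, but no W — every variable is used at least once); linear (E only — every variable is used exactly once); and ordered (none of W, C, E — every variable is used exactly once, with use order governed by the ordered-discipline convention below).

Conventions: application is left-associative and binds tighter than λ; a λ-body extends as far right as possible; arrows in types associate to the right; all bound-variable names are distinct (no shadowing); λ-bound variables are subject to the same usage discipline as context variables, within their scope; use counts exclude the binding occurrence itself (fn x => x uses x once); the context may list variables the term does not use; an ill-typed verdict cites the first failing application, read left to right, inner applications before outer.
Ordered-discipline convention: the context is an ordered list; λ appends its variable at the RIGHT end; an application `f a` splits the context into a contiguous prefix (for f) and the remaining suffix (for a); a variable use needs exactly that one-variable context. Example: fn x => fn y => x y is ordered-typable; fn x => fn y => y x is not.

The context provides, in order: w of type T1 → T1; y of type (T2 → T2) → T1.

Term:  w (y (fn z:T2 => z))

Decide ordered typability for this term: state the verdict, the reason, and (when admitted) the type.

yes — one use each (w, y, z); ordered split holds; term : T1
usage: w: 1×, y: 1×, z [bound]: 1×
uses in reading order: w, y, z
typing: well-typed at T1
across the five disciplines: ordered ✓; linear ✓; affine ✓; relevant ✓; unrestricted ✓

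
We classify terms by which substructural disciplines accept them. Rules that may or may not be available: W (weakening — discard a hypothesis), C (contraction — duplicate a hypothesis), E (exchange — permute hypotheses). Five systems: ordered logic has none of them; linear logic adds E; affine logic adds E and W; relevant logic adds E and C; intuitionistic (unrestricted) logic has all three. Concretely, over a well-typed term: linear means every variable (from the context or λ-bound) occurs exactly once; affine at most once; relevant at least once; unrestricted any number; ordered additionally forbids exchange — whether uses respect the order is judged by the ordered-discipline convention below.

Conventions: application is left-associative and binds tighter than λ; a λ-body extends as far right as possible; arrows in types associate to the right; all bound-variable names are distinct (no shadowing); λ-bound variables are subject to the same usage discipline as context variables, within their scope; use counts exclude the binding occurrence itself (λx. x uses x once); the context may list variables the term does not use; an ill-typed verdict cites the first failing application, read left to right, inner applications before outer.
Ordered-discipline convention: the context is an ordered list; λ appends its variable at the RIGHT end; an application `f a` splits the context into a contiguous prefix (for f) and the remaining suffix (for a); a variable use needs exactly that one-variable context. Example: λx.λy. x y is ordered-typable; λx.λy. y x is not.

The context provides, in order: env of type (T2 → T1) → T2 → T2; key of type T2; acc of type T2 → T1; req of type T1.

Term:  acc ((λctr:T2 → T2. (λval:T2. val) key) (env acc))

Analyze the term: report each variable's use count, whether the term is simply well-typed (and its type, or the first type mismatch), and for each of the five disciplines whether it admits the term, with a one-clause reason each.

variable uses: env=1, key=1, acc=2, req=0, ctr [bound]=0, val [bound]=1
use order (left to right): acc, val, key, env, acc
typing: ✓ — T1
ordered: ✗ — acc ×2 used more than once (contraction); needs weakening: req, ctr unused
linear: ✗ — acc ×2 used more than once (contraction); needs weakening: req, ctr unused
affine: ✗ — acc ×2 used more than once (contraction)
relevant: ✗ — needs weakening: req, ctr unused
unrestricted: ✓ — simply typable at T1; W, C, E all held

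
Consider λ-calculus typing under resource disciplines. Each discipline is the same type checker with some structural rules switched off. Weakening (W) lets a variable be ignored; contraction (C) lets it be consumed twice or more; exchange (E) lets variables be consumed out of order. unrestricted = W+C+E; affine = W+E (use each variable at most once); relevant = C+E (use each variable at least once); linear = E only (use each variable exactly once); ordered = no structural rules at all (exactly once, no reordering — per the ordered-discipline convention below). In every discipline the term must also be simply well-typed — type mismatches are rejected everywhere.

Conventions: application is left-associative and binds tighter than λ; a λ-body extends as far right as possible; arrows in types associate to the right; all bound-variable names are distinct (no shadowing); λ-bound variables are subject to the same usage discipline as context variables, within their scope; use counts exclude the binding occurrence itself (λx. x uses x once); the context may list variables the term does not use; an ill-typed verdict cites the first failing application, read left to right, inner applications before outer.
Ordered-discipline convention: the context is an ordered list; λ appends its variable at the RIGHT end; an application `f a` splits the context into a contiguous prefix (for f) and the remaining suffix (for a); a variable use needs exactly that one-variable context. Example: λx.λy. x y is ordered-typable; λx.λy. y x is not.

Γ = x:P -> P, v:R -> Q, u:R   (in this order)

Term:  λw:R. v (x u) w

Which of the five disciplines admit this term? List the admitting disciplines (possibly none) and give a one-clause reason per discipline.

accepted by: none
usage: x ×1, v ×1, u ×1, w [bound] ×1
use order (left to right): v, x, u, w
typing: ill-typed: argument of type R where P is required
ordered: ✗ — not simply typable
linear: ✗ — fails simple typing
affine: ✗ — a type mismatch blocks all five
relevant: ✗ — the type mismatch rejects it
unrestricted: ✗ — not simply typable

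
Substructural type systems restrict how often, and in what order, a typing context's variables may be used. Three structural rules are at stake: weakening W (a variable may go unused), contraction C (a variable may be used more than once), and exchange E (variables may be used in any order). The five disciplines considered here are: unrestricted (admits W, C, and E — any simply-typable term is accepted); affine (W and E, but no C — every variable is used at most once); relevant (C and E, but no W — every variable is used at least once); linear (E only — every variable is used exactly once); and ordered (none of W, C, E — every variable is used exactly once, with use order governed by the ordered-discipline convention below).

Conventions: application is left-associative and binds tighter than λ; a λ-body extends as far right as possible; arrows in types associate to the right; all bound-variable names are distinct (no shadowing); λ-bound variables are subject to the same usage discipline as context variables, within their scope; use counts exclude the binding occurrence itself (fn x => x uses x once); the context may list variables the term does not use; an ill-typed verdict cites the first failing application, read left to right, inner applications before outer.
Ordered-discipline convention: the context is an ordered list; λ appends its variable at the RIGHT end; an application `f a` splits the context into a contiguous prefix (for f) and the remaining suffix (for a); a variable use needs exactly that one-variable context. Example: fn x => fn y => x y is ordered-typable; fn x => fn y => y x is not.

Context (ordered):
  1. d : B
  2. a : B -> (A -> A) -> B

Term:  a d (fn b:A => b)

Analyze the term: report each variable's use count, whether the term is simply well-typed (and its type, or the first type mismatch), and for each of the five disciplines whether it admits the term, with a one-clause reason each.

counts: d: 1×, a: 1×, b (bound): 1×
left-to-right use order: a, d, b
typing: well-typed — term : B
ordered: ✗, needs exchange: uses follow a, d, b
linear: ✓, each of d, a, b used exactly once
affine: ✓, at most one use each (d, a, b)
relevant: ✓, none of d, a, b goes unused
unrestricted: ✓, type-checks (B) and nothing is barred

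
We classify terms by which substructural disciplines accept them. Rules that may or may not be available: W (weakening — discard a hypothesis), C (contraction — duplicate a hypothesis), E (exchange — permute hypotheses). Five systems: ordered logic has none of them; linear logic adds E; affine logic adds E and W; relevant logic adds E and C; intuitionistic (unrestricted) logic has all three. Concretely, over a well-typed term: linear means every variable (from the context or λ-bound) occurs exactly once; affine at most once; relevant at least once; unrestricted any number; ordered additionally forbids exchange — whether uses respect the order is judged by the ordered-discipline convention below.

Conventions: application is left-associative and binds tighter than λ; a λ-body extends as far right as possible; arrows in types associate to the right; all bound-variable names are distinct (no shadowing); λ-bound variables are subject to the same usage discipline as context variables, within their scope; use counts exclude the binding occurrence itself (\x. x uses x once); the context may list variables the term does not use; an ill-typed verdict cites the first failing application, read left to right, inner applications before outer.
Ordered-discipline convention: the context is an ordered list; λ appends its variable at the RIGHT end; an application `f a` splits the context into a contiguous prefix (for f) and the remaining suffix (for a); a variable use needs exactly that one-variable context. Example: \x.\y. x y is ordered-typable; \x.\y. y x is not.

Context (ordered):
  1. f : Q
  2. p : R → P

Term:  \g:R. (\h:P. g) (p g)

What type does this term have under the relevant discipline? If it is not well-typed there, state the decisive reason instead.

not well-typed under relevant — f, h never used (weakening)
variable uses: f=0; p=1; g (λ-bound)=2; h (λ-bound)=0
uses in reading order: g, p, g
typing: well-typed at R → R
summary: ordered ✗, linear ✗, affine ✗, relevant ✗, unrestricted ✓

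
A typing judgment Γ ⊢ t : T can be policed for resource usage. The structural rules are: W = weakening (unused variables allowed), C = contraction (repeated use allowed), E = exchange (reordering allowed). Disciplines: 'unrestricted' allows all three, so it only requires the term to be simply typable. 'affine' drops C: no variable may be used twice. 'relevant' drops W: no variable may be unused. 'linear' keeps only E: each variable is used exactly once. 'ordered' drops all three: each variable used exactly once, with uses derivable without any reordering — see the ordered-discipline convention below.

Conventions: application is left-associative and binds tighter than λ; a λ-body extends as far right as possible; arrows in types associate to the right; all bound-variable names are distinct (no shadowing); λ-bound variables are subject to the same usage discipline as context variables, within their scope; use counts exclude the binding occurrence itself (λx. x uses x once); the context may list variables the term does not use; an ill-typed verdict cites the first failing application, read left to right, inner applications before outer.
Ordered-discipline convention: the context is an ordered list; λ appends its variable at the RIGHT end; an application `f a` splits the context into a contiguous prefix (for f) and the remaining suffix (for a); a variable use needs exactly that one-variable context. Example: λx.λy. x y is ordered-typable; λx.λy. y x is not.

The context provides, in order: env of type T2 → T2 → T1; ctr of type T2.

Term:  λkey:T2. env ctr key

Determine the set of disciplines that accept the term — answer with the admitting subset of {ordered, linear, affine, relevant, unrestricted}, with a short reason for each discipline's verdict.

accepted by: ordered, linear, affine, relevant, unrestricted
usage: env=1, ctr=1, key (bound)=1
left-to-right use order: env, ctr, key
typing: well-typed at T2 → T1
ordered: ✓, env, ctr, key once each; derivable with no W/C/E
linear: ✓, exactly-once usage across env, ctr, key
affine: ✓, env, ctr, key: no repeats, contraction unneeded
relevant: ✓, every one of env, ctr, key appears
unrestricted: ✓, well-typed at T2 → T1; no restrictions here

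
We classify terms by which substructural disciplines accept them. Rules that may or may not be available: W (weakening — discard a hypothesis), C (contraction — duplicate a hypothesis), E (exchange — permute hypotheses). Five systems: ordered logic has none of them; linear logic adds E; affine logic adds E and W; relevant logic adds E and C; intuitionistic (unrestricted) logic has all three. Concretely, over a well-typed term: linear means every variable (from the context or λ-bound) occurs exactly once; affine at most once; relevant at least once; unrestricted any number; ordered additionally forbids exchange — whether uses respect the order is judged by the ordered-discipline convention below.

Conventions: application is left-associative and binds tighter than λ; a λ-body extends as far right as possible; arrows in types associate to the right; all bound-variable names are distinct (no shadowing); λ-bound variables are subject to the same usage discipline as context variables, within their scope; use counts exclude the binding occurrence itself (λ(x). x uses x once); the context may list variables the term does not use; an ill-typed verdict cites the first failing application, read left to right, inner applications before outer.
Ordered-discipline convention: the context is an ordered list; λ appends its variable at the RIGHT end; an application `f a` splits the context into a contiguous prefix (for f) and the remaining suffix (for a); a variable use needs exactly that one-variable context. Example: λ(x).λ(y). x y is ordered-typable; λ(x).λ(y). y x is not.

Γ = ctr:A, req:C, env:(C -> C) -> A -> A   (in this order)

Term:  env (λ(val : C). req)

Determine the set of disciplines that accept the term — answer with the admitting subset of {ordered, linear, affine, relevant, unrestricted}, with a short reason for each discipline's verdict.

admitted by: affine, unrestricted
usage: ctr: 0×, req: 1×, env: 1×, val [bound]: 0×
uses in reading order: env, req
typing: well-typed — term : A -> A
ordered: ✗, ctr, val left unused
linear: ✗, ctr, val left unused
affine: ✓, at most one use each (ctr, req, env, val)
relevant: ✗, ctr, val left unused
unrestricted: ✓, well-typed at A -> A; no restrictions here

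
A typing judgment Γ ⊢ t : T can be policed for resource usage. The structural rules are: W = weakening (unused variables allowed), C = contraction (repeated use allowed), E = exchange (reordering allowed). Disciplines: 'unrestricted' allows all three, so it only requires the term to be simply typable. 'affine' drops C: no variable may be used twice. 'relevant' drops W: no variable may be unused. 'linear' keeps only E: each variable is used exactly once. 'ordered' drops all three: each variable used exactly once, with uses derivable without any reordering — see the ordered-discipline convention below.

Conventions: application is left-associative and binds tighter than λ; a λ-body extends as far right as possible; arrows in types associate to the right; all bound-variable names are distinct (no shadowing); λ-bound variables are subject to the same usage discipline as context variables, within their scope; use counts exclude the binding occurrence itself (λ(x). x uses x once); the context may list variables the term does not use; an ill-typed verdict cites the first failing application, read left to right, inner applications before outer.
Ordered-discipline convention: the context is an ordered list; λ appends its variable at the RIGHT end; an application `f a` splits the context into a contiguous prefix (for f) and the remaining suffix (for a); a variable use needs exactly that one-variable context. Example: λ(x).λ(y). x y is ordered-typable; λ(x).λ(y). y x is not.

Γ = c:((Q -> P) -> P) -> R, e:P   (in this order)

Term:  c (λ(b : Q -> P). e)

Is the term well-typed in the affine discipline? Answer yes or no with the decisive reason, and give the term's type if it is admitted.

yes — at most one use each (c, e, b); term : R
usage: c: 1, e: 1, b [bound]: 0
uses in reading order: c, e
typing: well-typed — term : R
per-discipline verdicts: ordered ✗ | linear ✗ | affine ✓ | relevant ✗ | unrestricted ✓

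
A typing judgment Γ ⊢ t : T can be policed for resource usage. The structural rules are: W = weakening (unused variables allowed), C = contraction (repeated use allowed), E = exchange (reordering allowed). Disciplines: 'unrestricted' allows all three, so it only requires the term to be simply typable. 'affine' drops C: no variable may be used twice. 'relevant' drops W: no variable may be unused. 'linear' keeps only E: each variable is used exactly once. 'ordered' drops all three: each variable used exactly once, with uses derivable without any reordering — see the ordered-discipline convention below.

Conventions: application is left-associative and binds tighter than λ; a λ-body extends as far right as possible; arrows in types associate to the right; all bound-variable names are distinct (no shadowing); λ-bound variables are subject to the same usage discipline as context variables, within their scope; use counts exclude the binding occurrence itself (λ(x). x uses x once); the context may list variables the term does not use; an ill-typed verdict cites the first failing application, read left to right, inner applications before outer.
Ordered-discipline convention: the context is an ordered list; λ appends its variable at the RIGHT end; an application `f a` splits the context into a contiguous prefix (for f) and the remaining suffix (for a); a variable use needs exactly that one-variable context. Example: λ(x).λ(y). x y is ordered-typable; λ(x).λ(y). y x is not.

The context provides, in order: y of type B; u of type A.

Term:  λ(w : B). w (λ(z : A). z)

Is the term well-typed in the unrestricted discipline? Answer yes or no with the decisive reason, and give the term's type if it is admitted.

no — the type mismatch rejects it
use counts: y=0, u=0, w (λ-bound)=1, z (λ-bound)=1
use order (left to right): w, z
typing: ill-typed: can't apply a value of type B
all disciplines: ordered ✗; linear ✗; affine ✗; relevant ✗; unrestricted ✗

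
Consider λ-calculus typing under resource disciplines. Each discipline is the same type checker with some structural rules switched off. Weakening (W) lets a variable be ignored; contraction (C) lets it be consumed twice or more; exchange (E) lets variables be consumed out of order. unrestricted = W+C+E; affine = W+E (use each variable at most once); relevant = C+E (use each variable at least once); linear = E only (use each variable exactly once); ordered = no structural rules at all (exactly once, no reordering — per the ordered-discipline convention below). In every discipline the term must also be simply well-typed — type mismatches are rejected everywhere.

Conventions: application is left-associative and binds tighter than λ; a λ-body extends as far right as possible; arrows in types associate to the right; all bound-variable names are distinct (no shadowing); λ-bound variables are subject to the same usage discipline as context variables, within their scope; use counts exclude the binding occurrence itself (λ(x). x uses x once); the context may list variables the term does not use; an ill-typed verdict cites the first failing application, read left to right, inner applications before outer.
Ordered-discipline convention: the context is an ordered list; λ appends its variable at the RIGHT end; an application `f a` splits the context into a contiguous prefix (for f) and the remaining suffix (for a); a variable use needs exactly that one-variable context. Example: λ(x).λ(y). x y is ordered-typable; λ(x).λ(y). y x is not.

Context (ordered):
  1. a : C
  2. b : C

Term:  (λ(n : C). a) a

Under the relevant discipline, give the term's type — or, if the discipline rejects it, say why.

not well-typed under relevant — b, n left unused
variable uses: a: 2, b: 0, n (λ-bound): 0
left-to-right use order: a, a
typing: well-typed — term : C
across the five disciplines: ordered ✗ | linear ✗ | affine ✗ | relevant ✗ | unrestricted ✓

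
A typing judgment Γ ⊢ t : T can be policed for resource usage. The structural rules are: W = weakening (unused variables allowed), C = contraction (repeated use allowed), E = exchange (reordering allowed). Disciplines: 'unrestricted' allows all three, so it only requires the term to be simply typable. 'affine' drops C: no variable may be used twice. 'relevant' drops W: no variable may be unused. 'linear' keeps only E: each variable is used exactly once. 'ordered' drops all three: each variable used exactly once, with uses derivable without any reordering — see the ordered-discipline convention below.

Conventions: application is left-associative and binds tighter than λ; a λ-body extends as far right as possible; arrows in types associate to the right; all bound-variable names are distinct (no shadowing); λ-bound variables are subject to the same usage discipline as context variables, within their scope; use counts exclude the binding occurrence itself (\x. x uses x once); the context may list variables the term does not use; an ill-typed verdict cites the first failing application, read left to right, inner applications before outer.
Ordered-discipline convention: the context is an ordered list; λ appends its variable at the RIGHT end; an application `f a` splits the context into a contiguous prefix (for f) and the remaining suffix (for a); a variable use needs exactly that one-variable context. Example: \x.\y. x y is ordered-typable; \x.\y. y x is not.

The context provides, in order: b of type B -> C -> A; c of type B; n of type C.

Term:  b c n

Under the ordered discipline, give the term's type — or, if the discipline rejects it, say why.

term : A
variable uses: b=1, c=1, n=1
use order (left to right): b, c, n
typing: ✓ — A
across the five disciplines: ordered ✓ · linear ✓ · affine ✓ · relevant ✓ · unrestricted ✓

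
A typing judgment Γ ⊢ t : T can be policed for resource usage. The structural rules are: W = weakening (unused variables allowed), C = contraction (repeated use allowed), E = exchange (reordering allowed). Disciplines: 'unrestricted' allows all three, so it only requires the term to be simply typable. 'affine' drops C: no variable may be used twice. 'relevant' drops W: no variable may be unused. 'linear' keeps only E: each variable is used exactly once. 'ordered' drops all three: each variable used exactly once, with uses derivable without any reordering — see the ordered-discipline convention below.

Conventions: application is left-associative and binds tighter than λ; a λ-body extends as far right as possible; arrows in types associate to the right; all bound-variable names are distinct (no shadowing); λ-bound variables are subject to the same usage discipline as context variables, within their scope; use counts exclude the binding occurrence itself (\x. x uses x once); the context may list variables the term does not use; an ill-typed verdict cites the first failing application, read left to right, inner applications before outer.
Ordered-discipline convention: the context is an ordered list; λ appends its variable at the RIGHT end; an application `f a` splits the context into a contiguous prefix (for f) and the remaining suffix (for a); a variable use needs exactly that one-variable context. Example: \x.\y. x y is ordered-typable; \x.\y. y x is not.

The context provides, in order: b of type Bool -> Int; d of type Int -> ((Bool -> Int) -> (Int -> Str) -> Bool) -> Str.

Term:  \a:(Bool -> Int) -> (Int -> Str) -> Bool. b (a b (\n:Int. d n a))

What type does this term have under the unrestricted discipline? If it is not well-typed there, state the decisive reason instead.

term : ((Bool -> Int) -> (Int -> Str) -> Bool) -> Int
counts: b: 2×, d: 1×, a [bound]: 2×, n [bound]: 1×
use order (left to right): b, a, b, d, n, a
typing: ✓ — ((Bool -> Int) -> (Int -> Str) -> Bool) -> Int
across the five disciplines: ordered ✗ | linear ✗ | affine ✗ | relevant ✓ | unrestricted ✓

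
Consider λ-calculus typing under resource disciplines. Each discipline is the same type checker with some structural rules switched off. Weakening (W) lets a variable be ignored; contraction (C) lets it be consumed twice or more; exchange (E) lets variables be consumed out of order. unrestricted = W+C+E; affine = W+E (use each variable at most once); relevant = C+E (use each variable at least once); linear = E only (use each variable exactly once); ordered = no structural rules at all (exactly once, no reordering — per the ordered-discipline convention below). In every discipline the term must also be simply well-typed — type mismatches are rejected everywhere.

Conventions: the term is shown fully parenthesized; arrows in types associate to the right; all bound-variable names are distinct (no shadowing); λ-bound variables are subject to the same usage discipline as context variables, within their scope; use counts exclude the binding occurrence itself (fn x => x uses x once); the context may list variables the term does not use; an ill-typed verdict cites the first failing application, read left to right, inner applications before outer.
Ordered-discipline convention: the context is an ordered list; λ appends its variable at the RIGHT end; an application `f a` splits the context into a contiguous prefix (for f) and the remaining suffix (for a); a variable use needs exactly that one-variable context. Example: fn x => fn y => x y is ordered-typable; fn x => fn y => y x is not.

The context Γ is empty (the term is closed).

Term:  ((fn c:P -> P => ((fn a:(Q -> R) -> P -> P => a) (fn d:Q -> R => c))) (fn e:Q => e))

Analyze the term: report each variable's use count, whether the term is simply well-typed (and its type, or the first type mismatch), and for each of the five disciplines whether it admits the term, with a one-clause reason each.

usage: c [bound]=1; a [bound]=1; d [bound]=0; e [bound]=1
uses in reading order: a, c, e
typing: ill-typed: a function awaiting P -> P gets Q -> Q
ordered ✗ (not simply typable)
linear ✗ (fails simple typing)
affine ✗ (a type mismatch blocks all five)
relevant ✗ (the type mismatch rejects it)
unrestricted ✗ (not simply typable)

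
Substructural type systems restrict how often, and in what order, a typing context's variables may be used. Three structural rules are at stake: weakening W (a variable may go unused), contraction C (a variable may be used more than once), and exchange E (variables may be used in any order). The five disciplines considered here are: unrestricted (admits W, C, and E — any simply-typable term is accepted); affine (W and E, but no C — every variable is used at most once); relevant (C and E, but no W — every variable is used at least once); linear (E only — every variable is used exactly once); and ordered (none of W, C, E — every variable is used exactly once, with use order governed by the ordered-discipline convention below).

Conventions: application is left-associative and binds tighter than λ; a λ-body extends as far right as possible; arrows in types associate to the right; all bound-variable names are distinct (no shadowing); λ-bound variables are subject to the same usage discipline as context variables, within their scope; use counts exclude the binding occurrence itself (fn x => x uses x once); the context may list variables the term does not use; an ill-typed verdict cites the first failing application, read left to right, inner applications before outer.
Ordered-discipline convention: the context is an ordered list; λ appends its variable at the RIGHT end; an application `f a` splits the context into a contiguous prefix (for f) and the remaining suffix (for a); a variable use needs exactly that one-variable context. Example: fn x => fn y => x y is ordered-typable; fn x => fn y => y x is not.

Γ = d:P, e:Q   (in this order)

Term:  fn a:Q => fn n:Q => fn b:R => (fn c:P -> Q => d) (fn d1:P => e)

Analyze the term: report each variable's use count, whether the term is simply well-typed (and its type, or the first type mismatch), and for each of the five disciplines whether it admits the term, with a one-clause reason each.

counts: d ×1; e ×1; a (bound) ×0; n (bound) ×0; b (bound) ×0; c (bound) ×0; d1 (bound) ×0
uses in reading order: d, e
typing: ✓ — Q -> Q -> R -> P
ordered ✗ (unused: a, n, b, c, d1 — weakening required)
linear ✗ (unused: a, n, b, c, d1 — weakening required)
affine ✓ (no duplicate uses among d, e, a, n, b, c, d1)
relevant ✗ (unused: a, n, b, c, d1 — weakening required)
unrestricted ✓ (well-typed at Q -> Q -> R -> P; no restrictions here)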